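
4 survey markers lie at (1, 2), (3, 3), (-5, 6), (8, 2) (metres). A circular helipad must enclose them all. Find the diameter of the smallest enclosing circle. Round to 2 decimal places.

The farthest pair is (-5, 6)–(8, 2) with squared distance 185. The circle on this segment as diameter has centre (1.5, 4) and r² = 185/4 = 46.25.
Check (1, 2): distance² to centre = 4.25 ≤ 46.25, so it lies inside.
All remaining points lie in this disk, and no smaller disk contains both endpoints, so this is the minimum enclosing circle.
Diameter = 2r = 2√(46.25) ≈ 13.60.

13.60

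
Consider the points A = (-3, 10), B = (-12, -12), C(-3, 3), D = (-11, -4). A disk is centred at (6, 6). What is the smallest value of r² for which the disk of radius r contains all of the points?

648

The required radius is the distance from (6, 6) to the farthest point.
Squared distances: 97, 648, 90, 389.
Maximum is 648, attained at B.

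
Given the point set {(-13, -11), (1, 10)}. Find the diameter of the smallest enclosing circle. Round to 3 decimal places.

The smallest circle enclosing two points has them as diameter endpoints.
Centre = midpoint = (-6, -0.5); r² = |(-13, -11)−(1, 10)|²/4 = 637/4 = 159.25.
Diameter = 2r = 2√(159.25) ≈ 25.239.

25.239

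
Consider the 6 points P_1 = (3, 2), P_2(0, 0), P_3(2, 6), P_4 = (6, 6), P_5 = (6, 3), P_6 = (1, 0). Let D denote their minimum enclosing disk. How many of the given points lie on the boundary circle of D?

2

The farthest pair is P_2–P_4 with squared distance 72. The circle on this segment as diameter has centre (3, 3) and r² = 72/4 = 18.
Check P_1: distance² to centre = 1 ≤ 18, so it lies inside.
All remaining points lie in this disk, and no smaller disk contains both endpoints, so this is the minimum enclosing circle.
The points at distance exactly r from the centre are P_2, P_4 — 2 points.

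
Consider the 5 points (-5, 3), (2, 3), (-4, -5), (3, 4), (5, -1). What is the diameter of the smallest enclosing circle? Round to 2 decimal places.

The farthest pair is (-4, -5)–(3, 4) with squared distance 130. The circle on this segment as diameter has centre (-0.5, -0.5) and r² = 130/4 = 32.5.
Check (-5, 3): distance² to centre = 32.5 ≤ 32.5, so it lies inside.
All remaining points lie in this disk, and no smaller disk contains both endpoints, so this is the minimum enclosing circle.
Diameter = 2r = 2√(32.5) ≈ 11.40.

11.40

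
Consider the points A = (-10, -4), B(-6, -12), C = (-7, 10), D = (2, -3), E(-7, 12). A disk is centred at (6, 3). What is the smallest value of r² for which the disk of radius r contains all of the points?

369

The required radius is the distance from (6, 3) to the farthest point.
Squared distances: 305, 369, 218, 52, 250.
Maximum is 369, attained at B.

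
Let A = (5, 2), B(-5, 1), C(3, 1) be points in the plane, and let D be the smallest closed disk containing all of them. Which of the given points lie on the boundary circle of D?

Side lengths²: AB² = 101, AC² = 5, BC² = 64.
Since AB² = 101 ≥ 64 + 5 = 69, the angle opposite AB is not acute, so the smallest enclosing circle has AB as diameter.
Centre = midpoint of AB = (0, 1.5), r² = 101/4 = 25.25.
The points at distance exactly r from the centre are A, B — 2 points.

A, B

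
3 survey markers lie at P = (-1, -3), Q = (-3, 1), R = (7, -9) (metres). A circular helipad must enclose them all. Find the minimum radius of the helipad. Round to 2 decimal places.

Side lengths²: PQ² = 20, PR² = 100, QR² = 200.
Since QR² = 200 ≥ 100 + 20 = 120, the angle opposite QR is not acute, so the smallest enclosing circle has QR as diameter.
Centre = midpoint of QR = (2, -4), r² = 200/4 = 50.
r = √50 ≈ 7.07.

7.07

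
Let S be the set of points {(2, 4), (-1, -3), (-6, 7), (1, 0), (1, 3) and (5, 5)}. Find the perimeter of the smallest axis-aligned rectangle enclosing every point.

42

Width = max x − min x = 5 − (-6) = 11.
Height = max y − min y = 7 − (-3) = 10.
Perimeter = 2(11 + 10) = 42.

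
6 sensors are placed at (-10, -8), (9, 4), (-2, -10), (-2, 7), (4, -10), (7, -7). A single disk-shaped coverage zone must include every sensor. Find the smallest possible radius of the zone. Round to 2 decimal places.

11.24

A smallest enclosing disk is always determined by at most three of the input points on its boundary.
The farthest pair is (-10, -8)–(9, 4) with squared distance 505. The circle on this segment as diameter has centre (-0.5, -2) and r² = 505/4 = 126.25.
Check (-2, -10): distance² to centre = 66.25 ≤ 126.25, so it lies inside.
All remaining points lie in this disk, and no smaller disk contains both endpoints, so this is the minimum enclosing circle.
r = √(126.25) ≈ 11.24.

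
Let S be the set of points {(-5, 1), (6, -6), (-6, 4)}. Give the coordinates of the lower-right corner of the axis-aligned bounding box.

x-range [-6, 6], y-range [-6, 4].
The lower-right corner is (6, -6).

(6, -6)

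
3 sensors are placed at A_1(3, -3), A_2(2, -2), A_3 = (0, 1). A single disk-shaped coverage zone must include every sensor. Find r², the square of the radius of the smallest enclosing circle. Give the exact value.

Side lengths²: A_1A_2² = 2, A_1A_3² = 25, A_2A_3² = 13.
Since A_1A_3² = 25 ≥ 13 + 2 = 15, the angle opposite A_1A_3 is not acute, so the smallest enclosing circle has A_1A_3 as diameter.
Centre = midpoint of A_1A_3 = (1.5, -1), r² = 25/4 = 6.25.

6.25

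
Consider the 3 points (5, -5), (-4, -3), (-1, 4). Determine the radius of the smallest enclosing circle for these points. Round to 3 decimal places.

5.503

Call the three points A, B, C in the order given.
Side lengths²: AB² = 85, AC² = 117, BC² = 58.
Since AC² = 117 < 85 + 58 = 143, the triangle is acute, so the smallest enclosing circle is the circumcircle.
Circumcentre = (53/46, -49/46), r² = 32045/1058.
r = √(32045/1058) ≈ 5.503.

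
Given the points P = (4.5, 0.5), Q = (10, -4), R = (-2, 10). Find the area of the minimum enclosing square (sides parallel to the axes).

The bounding box has width 12 and height 14.
An axis-aligned square enclosing the set must have side ≥ max(width, height).
So the minimum side is max(12, 14) = 14.
Area = 14² = 196.

196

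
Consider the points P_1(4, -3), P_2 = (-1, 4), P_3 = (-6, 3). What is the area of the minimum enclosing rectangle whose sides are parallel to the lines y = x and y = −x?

In coordinates u = x + y, v = x − y the rectangle is axis-aligned; the map (x,y)→(u,v) scales areas by 2.
u-values: 1, 3, -3; range = 3 − (-3) = 6.
v-values: 7, -5, -9; range = 7 − (-9) = 16.
Area = (6 × 16) / 2 = 48.

48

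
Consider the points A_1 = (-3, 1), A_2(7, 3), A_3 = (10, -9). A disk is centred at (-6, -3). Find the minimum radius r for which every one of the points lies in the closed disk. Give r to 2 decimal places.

The required radius is the distance from (-6, -3) to the farthest point.
Squared distances: 25, 205, 292.
Maximum is 292, attained at A_3.
r = √292 ≈ 17.09.

17.09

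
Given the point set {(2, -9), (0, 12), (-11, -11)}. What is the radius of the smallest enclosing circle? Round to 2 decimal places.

Call the three points A, B, C in the order given.
Side lengths²: AB² = 445, AC² = 173, BC² = 650.
Since BC² = 650 ≥ 445 + 173 = 618, the angle opposite BC is not acute, so the smallest enclosing circle has BC as diameter.
Centre = midpoint of BC = (-5.5, 0.5), r² = 650/4 = 162.5.
r = √(162.5) ≈ 12.75.

12.75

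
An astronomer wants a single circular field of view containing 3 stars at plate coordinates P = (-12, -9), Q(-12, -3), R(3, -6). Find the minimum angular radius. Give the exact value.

Side lengths²: PQ² = 36, PR² = 234, QR² = 234.
Since QR² = 234 < 234 + 36 = 270, the triangle is acute, so the smallest enclosing circle is the circumcircle.
Circumcentre = (-4.8, -6), r² = 60.84.
r = √(60.84) = 7.8.

7.8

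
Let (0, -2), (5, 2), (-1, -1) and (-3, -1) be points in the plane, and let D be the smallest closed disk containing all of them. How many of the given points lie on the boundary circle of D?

2

By Welzl's lemma the MEC is supported by two points (diametrically opposite) or three points (on a circumcircle).
The farthest pair is (5, 2)–(-3, -1) with squared distance 73. The circle on this segment as diameter has centre (1, 0.5) and r² = 73/4 = 18.25.
Check (0, -2): distance² to centre = 7.25 ≤ 18.25, so it lies inside.
All remaining points lie in this disk, and no smaller disk contains both endpoints, so this is the minimum enclosing circle.
The points at distance exactly r from the centre are (5, 2), (-3, -1) — 2 points.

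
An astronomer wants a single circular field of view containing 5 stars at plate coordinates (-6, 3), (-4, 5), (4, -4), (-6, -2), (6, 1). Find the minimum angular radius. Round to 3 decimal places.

The minimum enclosing circle is determined by three boundary points: (-6, 3), (-6, -2), (6, 1).
Their circumcentre is (-0.25, 0.5) with r² = 39.3125.
The farthest remaining point (4, -4) is at distance² 38.3125 ≤ 39.3125.
r = √(39.3125) ≈ 6.270.

6.270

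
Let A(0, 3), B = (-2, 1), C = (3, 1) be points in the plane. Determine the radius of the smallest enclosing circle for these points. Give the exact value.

2.5

Side lengths²: AB² = 8, AC² = 13, BC² = 25.
Since BC² = 25 ≥ 13 + 8 = 21, the angle opposite BC is not acute, so the smallest enclosing circle has BC as diameter.
Centre = midpoint of BC = (0.5, 1), r² = 25/4 = 6.25.
r = √(6.25) = 2.5.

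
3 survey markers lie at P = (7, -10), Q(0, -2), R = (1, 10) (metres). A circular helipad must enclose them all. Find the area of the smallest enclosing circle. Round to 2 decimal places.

Side lengths²: PQ² = 113, PR² = 436, QR² = 145.
Since PR² = 436 ≥ 145 + 113 = 258, the angle opposite PR is not acute, so the smallest enclosing circle has PR as diameter.
Centre = midpoint of PR = (4, 0), r² = 436/4 = 109.
Area = π·r² = π·109 ≈ 342.43.

342.43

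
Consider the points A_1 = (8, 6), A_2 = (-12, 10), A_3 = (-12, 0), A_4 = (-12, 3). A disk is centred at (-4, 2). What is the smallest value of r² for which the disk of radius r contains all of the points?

160

The required radius is the distance from (-4, 2) to the farthest point.
Squared distances: 160, 128, 68, 65.
Maximum is 160, attained at A_1.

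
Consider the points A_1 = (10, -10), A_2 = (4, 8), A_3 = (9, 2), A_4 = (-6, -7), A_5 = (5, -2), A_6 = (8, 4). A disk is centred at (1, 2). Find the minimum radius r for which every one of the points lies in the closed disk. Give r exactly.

The required radius is the distance from (1, 2) to the farthest point.
Squared distances: 225, 45, 64, 130, 32, 53.
Maximum is 225, attained at A_1.
r = √225 = 15.

15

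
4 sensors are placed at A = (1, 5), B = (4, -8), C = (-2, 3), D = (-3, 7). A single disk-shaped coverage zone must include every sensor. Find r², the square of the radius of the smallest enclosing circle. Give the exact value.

A smallest enclosing disk is always determined by at most three of the input points on its boundary.
The farthest pair is B–D with squared distance 274. The circle on this segment as diameter has centre (0.5, -0.5) and r² = 274/4 = 68.5.
Check A: distance² to centre = 30.5 ≤ 68.5, so it lies inside.
All remaining points lie in this disk, and no smaller disk contains both endpoints, so this is the minimum enclosing circle.

68.5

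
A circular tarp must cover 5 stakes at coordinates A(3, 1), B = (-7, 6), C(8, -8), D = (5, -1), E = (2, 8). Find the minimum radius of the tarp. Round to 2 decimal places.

10.26

The farthest pair is B–C with squared distance 421. The circle on this segment as diameter has centre (0.5, -1) and r² = 421/4 = 105.25.
Check A: distance² to centre = 10.25 ≤ 105.25, so it lies inside.
All remaining points lie in this disk, and no smaller disk contains both endpoints, so this is the minimum enclosing circle.
r = √(105.25) ≈ 10.26.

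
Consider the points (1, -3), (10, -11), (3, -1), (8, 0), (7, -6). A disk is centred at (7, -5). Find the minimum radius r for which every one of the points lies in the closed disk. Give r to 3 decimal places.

The required radius is the distance from (7, -5) to the farthest point.
Squared distances: 40, 45, 32, 26, 1.
Maximum is 45, attained at (10, -11).
r = √45 ≈ 6.708.

6.708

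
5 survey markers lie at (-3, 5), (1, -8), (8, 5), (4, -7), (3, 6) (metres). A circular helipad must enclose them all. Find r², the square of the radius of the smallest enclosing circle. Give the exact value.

20165/338

A smallest enclosing disk is always determined by at most three of the input points on its boundary.
The minimum enclosing circle is determined by three boundary points: (-3, 5), (1, -8), (8, 5).
Their circumcentre is (2.5, -11/26) with r² = 20165/338.
The farthest remaining point (4, -7) is at distance² 15381/338 ≤ 20165/338.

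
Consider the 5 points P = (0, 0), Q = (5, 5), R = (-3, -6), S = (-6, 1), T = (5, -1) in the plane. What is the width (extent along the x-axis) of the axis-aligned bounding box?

max x = 5, min x = -6, so width = 11.

11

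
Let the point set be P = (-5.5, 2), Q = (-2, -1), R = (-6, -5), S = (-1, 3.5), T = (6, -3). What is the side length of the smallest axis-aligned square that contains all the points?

12

The bounding box has width 12 and height 8.5.
An axis-aligned square enclosing the set must have side ≥ max(width, height).
So the minimum side is max(12, 8.5) = 12.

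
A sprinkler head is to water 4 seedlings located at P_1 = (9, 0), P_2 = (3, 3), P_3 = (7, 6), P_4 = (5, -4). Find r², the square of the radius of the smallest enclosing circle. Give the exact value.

26

A smallest enclosing disk is always determined by at most three of the input points on its boundary.
The farthest pair is P_3–P_4 with squared distance 104. The circle on this segment as diameter has centre (6, 1) and r² = 104/4 = 26.
Check P_1: distance² to centre = 10 ≤ 26, so it lies inside.
All remaining points lie in this disk, and no smaller disk contains both endpoints, so this is the minimum enclosing circle.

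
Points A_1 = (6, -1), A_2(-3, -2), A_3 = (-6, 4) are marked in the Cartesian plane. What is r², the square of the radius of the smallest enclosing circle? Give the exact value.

42.25

Side lengths²: A_1A_2² = 82, A_1A_3² = 169, A_2A_3² = 45.
Since A_1A_3² = 169 ≥ 82 + 45 = 127, the angle opposite A_1A_3 is not acute, so the smallest enclosing circle has A_1A_3 as diameter.
Centre = midpoint of A_1A_3 = (0, 1.5), r² = 169/4 = 42.25.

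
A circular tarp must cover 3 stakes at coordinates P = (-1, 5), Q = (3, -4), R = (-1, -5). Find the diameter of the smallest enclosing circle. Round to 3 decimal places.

Side lengths²: PQ² = 97, PR² = 100, QR² = 17.
Since PR² = 100 < 97 + 17 = 114, the triangle is acute, so the smallest enclosing circle is the circumcircle.
Circumcentre = (-0.125, 0), r² = 25.765625.
Diameter = 2r = 2√(25.765625) ≈ 10.152.

10.152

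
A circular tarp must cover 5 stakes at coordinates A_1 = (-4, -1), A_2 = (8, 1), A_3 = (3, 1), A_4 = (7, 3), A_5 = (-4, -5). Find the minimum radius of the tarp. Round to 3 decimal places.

6.801

By Welzl's lemma the MEC is supported by two points (diametrically opposite) or three points (on a circumcircle).
The farthest pair is A_4–A_5 with squared distance 185. The circle on this segment as diameter has centre (1.5, -1) and r² = 185/4 = 46.25.
Check A_1: distance² to centre = 30.25 ≤ 46.25, so it lies inside.
All remaining points lie in this disk, and no smaller disk contains both endpoints, so this is the minimum enclosing circle.
r = √(46.25) ≈ 6.801.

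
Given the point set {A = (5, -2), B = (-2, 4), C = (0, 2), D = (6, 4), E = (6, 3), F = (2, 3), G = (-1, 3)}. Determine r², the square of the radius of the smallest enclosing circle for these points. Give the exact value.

The minimum enclosing circle of a finite set is fixed by two of the points (as a diameter) or three (as a circumcircle).
The minimum enclosing circle is determined by three boundary points: A, B, D.
Their circumcentre is (2, 19/12) with r² = 3145/144.
The farthest remaining point E is at distance² 2593/144 ≤ 3145/144.

3145/144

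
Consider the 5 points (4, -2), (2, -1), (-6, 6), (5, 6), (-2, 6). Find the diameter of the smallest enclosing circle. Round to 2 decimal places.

12.91

A smallest enclosing disk is always determined by at most three of the input points on its boundary.
The minimum enclosing circle is determined by three boundary points: (4, -2), (-6, 6), (5, 6).
Their circumcentre is (-0.5, 2.625) with r² = 41.640625.
The farthest remaining point (2, -1) is at distance² 19.390625 ≤ 41.640625.
Diameter = 2r = 2√(41.640625) ≈ 12.91.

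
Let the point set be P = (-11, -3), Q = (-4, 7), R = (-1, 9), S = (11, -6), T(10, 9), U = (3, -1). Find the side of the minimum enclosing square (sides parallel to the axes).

The bounding box has width 22 and height 15.
An axis-aligned square enclosing the set must have side ≥ max(width, height).
So the minimum side is max(22, 15) = 22.

22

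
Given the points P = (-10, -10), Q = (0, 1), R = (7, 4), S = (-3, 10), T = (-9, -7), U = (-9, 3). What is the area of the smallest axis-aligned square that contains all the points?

400

The bounding box has width 17 and height 20.
An axis-aligned square enclosing the set must have side ≥ max(width, height).
So the minimum side is max(17, 20) = 20.
Area = 20² = 400.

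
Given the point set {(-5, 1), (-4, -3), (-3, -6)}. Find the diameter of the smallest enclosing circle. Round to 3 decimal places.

Call the three points A, B, C in the order given.
Side lengths²: AB² = 17, AC² = 53, BC² = 10.
Since AC² = 53 ≥ 17 + 10 = 27, the angle opposite AC is not acute, so the smallest enclosing circle has AC as diameter.
Centre = midpoint of AC = (-4, -2.5), r² = 53/4 = 13.25.
Diameter = 2r = 2√(13.25) ≈ 7.280.

7.280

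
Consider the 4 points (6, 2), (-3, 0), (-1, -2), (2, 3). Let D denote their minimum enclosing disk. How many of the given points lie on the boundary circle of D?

2

The minimum enclosing circle of a finite set is fixed by two of the points (as a diameter) or three (as a circumcircle).
The farthest pair is (6, 2)–(-3, 0) with squared distance 85. The circle on this segment as diameter has centre (1.5, 1) and r² = 85/4 = 21.25.
Check (-1, -2): distance² to centre = 15.25 ≤ 21.25, so it lies inside.
All remaining points lie in this disk, and no smaller disk contains both endpoints, so this is the minimum enclosing circle.
The points at distance exactly r from the centre are (6, 2), (-3, 0) — 2 points.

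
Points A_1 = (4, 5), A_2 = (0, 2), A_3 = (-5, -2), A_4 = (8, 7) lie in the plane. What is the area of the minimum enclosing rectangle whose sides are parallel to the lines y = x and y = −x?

In coordinates u = x + y, v = x − y the rectangle is axis-aligned; the map (x,y)→(u,v) scales areas by 2.
u-values: 9, 2, -7, 15; range = 15 − (-7) = 22.
v-values: -1, -2, -3, 1; range = 1 − (-3) = 4.
Area = (22 × 4) / 2 = 44.

44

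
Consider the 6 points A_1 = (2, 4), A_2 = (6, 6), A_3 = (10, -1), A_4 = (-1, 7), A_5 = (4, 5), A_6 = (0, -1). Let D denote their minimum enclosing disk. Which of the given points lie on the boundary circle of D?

The farthest pair is A_3–A_4 with squared distance 185. The circle on this segment as diameter has centre (4.5, 3) and r² = 185/4 = 46.25.
Check A_1: distance² to centre = 7.25 ≤ 46.25, so it lies inside.
All remaining points lie in this disk, and no smaller disk contains both endpoints, so this is the minimum enclosing circle.
The points at distance exactly r from the centre are A_3, A_4 — 2 points.

A_3, A_4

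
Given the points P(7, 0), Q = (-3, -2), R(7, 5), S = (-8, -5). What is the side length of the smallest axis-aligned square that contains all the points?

The bounding box has width 15 and height 10.
An axis-aligned square enclosing the set must have side ≥ max(width, height).
So the minimum side is max(15, 10) = 15.

15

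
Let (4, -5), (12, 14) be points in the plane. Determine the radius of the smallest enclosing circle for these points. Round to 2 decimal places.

10.31

The smallest circle enclosing two points has them as diameter endpoints.
Centre = midpoint = (8, 4.5); r² = |(4, -5)−(12, 14)|²/4 = 425/4 = 106.25.
r = √(106.25) ≈ 10.31.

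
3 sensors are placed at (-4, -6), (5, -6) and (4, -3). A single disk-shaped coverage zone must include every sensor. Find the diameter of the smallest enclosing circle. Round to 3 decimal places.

Call the three points A, B, C in the order given.
Side lengths²: AB² = 81, AC² = 73, BC² = 10.
Since AB² = 81 < 73 + 10 = 83, the triangle is acute, so the smallest enclosing circle is the circumcircle.
Circumcentre = (0.5, -35/6), r² = 365/18.
Diameter = 2r = 2√(365/18) ≈ 9.006.

9.006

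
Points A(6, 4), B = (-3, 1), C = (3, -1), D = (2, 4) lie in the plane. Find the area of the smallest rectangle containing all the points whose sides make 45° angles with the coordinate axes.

In coordinates u = x + y, v = x − y the rectangle is axis-aligned; the map (x,y)→(u,v) scales areas by 2.
u-values: 10, -2, 2, 6; range = 10 − (-2) = 12.
v-values: 2, -4, 4, -2; range = 4 − (-4) = 8.
Area = (12 × 8) / 2 = 48.

48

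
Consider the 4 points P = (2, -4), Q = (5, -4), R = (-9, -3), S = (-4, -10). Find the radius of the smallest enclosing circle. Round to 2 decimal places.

7.02

By Welzl's lemma the MEC is supported by two points (diametrically opposite) or three points (on a circumcircle).
The farthest pair is Q–R with squared distance 197. The circle on this segment as diameter has centre (-2, -3.5) and r² = 197/4 = 49.25.
Check P: distance² to centre = 16.25 ≤ 49.25, so it lies inside.
All remaining points lie in this disk, and no smaller disk contains both endpoints, so this is the minimum enclosing circle.
r = √(49.25) ≈ 7.02.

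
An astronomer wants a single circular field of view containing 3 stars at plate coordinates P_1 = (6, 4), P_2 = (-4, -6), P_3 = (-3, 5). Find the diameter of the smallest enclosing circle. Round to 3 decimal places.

14.145

Side lengths²: P_1P_2² = 200, P_1P_3² = 82, P_2P_3² = 122.
Since P_1P_2² = 200 < 122 + 82 = 204, the triangle is acute, so the smallest enclosing circle is the circumcircle.
Circumcentre = (0.9, -0.9), r² = 50.02.
Diameter = 2r = 2√(50.02) ≈ 14.145.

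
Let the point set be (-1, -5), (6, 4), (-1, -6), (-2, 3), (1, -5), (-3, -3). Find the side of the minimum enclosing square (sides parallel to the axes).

10

The bounding box has width 9 and height 10.
An axis-aligned square enclosing the set must have side ≥ max(width, height).
So the minimum side is max(9, 10) = 10.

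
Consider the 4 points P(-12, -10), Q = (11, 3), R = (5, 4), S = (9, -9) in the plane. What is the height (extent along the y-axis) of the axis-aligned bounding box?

max y = 4, min y = -10, so height = 14.

14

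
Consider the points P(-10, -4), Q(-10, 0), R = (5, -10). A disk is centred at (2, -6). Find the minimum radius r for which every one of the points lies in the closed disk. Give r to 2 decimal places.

The required radius is the distance from (2, -6) to the farthest point.
Squared distances: 148, 180, 25.
Maximum is 180, attained at Q.
r = √180 ≈ 13.42.

13.42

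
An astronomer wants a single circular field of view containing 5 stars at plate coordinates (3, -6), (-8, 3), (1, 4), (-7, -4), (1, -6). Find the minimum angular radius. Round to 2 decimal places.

7.11

The farthest pair is (3, -6)–(-8, 3) with squared distance 202. The circle on this segment as diameter has centre (-2.5, -1.5) and r² = 202/4 = 50.5.
Check (1, 4): distance² to centre = 42.5 ≤ 50.5, so it lies inside.
All remaining points lie in this disk, and no smaller disk contains both endpoints, so this is the minimum enclosing circle.
r = √(50.5) ≈ 7.11.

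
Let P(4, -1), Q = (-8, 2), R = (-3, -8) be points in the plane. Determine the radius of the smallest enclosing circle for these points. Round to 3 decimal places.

6.519

Side lengths²: PQ² = 153, PR² = 98, QR² = 125.
Since PQ² = 153 < 125 + 98 = 223, the triangle is acute, so the smallest enclosing circle is the circumcircle.
Circumcentre = (-2.5, -1.5), r² = 42.5.
r = √(42.5) ≈ 6.519.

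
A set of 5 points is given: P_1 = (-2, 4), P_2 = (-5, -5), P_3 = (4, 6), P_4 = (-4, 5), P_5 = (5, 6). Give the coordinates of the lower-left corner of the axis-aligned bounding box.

(-5, -5)

x-range [-5, 5], y-range [-5, 6].
The lower-left corner is (-5, -5).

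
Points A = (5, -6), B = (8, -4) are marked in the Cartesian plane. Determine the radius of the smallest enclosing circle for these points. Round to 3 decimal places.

The smallest circle enclosing two points has them as diameter endpoints.
Centre = midpoint = (6.5, -5); r² = |AB|²/4 = 13/4 = 3.25.
r = √(3.25) ≈ 1.803.

1.803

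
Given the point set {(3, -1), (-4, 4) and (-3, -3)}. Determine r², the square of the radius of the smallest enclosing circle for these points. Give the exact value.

4625/242

Call the three points A, B, C in the order given.
Side lengths²: AB² = 74, AC² = 40, BC² = 50.
Since AB² = 74 < 50 + 40 = 90, the triangle is acute, so the smallest enclosing circle is the circumcircle.
Circumcentre = (-21/22, 19/22), r² = 4625/242.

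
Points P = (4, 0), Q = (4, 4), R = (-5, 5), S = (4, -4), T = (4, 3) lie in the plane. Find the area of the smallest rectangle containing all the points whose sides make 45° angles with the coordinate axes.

In coordinates u = x + y, v = x − y the rectangle is axis-aligned; the map (x,y)→(u,v) scales areas by 2.
u-values: 4, 8, 0, 0, 7; range = 8 − 0 = 8.
v-values: 4, 0, -10, 8, 1; range = 8 − (-10) = 18.
Area = (8 × 18) / 2 = 72.

72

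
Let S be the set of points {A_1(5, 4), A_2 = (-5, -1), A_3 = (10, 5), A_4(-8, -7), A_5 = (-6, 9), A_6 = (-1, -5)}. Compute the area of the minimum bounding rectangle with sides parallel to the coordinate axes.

288

x ranges over [-8, 10], width 18.
y ranges over [-7, 9], height 16.
Area = 18 × 16 = 288.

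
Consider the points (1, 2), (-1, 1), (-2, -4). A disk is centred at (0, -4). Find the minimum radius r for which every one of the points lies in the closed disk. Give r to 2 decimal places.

6.08

The required radius is the distance from (0, -4) to the farthest point.
Squared distances: 37, 26, 4.
Maximum is 37, attained at (1, 2).
r = √37 ≈ 6.08.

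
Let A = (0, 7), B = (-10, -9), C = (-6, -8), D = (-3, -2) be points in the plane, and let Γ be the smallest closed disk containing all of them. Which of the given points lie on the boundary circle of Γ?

A, B

A smallest enclosing disk is always determined by at most three of the input points on its boundary.
The farthest pair is A–B with squared distance 356. The circle on this segment as diameter has centre (-5, -1) and r² = 356/4 = 89.
Check C: distance² to centre = 50 ≤ 89, so it lies inside.
All remaining points lie in this disk, and no smaller disk contains both endpoints, so this is the minimum enclosing circle.
The points at distance exactly r from the centre are A, B — 2 points.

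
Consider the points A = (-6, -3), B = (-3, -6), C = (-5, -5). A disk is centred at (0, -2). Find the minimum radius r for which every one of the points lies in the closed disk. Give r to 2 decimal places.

6.08

The required radius is the distance from (0, -2) to the farthest point.
Squared distances: 37, 25, 34.
Maximum is 37, attained at A.
r = √37 ≈ 6.08.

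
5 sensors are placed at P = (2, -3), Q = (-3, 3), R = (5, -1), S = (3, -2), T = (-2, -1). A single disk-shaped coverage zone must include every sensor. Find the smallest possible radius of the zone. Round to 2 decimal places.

A smallest enclosing disk is always determined by at most three of the input points on its boundary.
The farthest pair is Q–R with squared distance 80. The circle on this segment as diameter has centre (1, 1) and r² = 80/4 = 20.
Check P: distance² to centre = 17 ≤ 20, so it lies inside.
All remaining points lie in this disk, and no smaller disk contains both endpoints, so this is the minimum enclosing circle.
r = √20 ≈ 4.47.

4.47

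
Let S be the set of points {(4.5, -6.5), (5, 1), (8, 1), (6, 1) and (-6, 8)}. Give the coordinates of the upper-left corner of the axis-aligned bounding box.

(-6, 8)

x-range [-6, 8], y-range [-6.5, 8].
The upper-left corner is (-6, 8).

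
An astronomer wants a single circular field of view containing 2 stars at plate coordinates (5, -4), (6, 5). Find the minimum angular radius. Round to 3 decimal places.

4.528

The smallest circle enclosing two points has them as diameter endpoints.
Centre = midpoint = (5.5, 0.5); r² = |(5, -4)−(6, 5)|²/4 = 82/4 = 20.5.
r = √(20.5) ≈ 4.528.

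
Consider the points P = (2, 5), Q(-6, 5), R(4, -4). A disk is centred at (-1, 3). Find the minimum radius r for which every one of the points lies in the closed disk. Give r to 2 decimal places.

The required radius is the distance from (-1, 3) to the farthest point.
Squared distances: 13, 29, 74.
Maximum is 74, attained at R.
r = √74 ≈ 8.60.

8.60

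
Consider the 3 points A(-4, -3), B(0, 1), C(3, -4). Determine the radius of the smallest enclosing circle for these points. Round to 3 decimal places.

Side lengths²: AB² = 32, AC² = 50, BC² = 34.
Since AC² = 50 < 34 + 32 = 66, the triangle is acute, so the smallest enclosing circle is the circumcircle.
Circumcentre = (-0.375, -2.625), r² = 13.28125.
r = √(13.28125) ≈ 3.644.

3.644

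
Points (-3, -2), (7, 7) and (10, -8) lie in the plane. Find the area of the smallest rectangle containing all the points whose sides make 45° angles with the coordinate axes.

In coordinates u = x + y, v = x − y the rectangle is axis-aligned; the map (x,y)→(u,v) scales areas by 2.
u-values: -5, 14, 2; range = 14 − (-5) = 19.
v-values: -1, 0, 18; range = 18 − (-1) = 19.
Area = (19 × 19) / 2 = 180.5.

180.5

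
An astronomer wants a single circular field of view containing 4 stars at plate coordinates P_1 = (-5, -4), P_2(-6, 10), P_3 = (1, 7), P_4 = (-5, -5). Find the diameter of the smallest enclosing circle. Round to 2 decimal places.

The minimum enclosing circle of a finite set is fixed by two of the points (as a diameter) or three (as a circumcircle).
The minimum enclosing circle is determined by three boundary points: P_2, P_3, P_4.
Their circumcentre is (-86/17, 43/17) with r² = 16385/289.
The farthest remaining point P_1 is at distance² 12322/289 ≤ 16385/289.
Diameter = 2r = 2√(16385/289) ≈ 15.06.

15.06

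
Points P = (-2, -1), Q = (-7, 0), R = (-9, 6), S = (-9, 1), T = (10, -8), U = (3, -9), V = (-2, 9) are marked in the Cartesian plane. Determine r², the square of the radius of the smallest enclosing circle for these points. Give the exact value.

139.25

A smallest enclosing disk is always determined by at most three of the input points on its boundary.
The farthest pair is R–T with squared distance 557. The circle on this segment as diameter has centre (0.5, -1) and r² = 557/4 = 139.25.
Check P: distance² to centre = 6.25 ≤ 139.25, so it lies inside.
All remaining points lie in this disk, and no smaller disk contains both endpoints, so this is the minimum enclosing circle.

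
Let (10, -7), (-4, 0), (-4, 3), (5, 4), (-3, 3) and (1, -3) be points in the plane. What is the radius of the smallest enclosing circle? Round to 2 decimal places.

The farthest pair is (10, -7)–(-4, 3) with squared distance 296. The circle on this segment as diameter has centre (3, -2) and r² = 296/4 = 74.
Check (-4, 0): distance² to centre = 53 ≤ 74, so it lies inside.
All remaining points lie in this disk, and no smaller disk contains both endpoints, so this is the minimum enclosing circle.
r = √74 ≈ 8.60.

8.60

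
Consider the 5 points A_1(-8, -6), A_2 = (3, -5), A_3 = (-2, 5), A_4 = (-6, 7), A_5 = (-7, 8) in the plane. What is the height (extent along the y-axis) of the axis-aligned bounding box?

14

max y = 8, min y = -6, so height = 14.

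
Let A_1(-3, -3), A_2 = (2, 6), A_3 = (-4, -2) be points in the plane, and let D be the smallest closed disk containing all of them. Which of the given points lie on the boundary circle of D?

Side lengths²: A_1A_2² = 106, A_1A_3² = 2, A_2A_3² = 100.
Since A_1A_2² = 106 ≥ 100 + 2 = 102, the angle opposite A_1A_2 is not acute, so the smallest enclosing circle has A_1A_2 as diameter.
Centre = midpoint of A_1A_2 = (-0.5, 1.5), r² = 106/4 = 26.5.
The points at distance exactly r from the centre are A_1, A_2 — 2 points.

A_1, A_2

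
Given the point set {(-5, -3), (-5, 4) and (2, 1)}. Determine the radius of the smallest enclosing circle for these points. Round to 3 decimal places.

Call the three points A, B, C in the order given.
Side lengths²: AB² = 49, AC² = 65, BC² = 58.
Since AC² = 65 < 58 + 49 = 107, the triangle is acute, so the smallest enclosing circle is the circumcircle.
Circumcentre = (-33/14, 0.5), r² = 1885/98.
r = √(1885/98) ≈ 4.386.

4.386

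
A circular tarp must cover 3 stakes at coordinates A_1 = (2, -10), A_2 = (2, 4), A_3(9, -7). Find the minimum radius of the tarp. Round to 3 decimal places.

Side lengths²: A_1A_2² = 196, A_1A_3² = 58, A_2A_3² = 170.
Since A_1A_2² = 196 < 170 + 58 = 228, the triangle is acute, so the smallest enclosing circle is the circumcircle.
Circumcentre = (22/7, -3), r² = 2465/49.
r = √(2465/49) ≈ 7.093.

7.093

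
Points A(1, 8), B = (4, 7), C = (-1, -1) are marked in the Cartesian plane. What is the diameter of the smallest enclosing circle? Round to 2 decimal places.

9.48

Side lengths²: AB² = 10, AC² = 85, BC² = 89.
Since BC² = 89 < 85 + 10 = 95, the triangle is acute, so the smallest enclosing circle is the circumcircle.
Circumcentre = (63/58, 189/58), r² = 37825/1682.
Diameter = 2r = 2√(37825/1682) ≈ 9.48.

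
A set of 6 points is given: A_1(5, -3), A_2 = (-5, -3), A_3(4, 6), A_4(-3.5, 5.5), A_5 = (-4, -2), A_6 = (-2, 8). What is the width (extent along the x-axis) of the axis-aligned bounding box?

10

max x = 5, min x = -5, so width = 10.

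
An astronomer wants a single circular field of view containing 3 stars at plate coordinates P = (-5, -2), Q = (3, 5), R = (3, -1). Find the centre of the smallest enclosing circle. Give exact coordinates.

(-1, 1.5)

Side lengths²: PQ² = 113, PR² = 65, QR² = 36.
Since PQ² = 113 ≥ 65 + 36 = 101, the angle opposite PQ is not acute, so the smallest enclosing circle has PQ as diameter.
Centre = midpoint of PQ = (-1, 1.5), r² = 113/4 = 28.25.
Centre = (-1, 1.5).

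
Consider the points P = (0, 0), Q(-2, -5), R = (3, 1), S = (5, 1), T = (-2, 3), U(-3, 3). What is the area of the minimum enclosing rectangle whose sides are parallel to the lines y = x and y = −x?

In coordinates u = x + y, v = x − y the rectangle is axis-aligned; the map (x,y)→(u,v) scales areas by 2.
u-values: 0, -7, 4, 6, 1, 0; range = 6 − (-7) = 13.
v-values: 0, 3, 2, 4, -5, -6; range = 4 − (-6) = 10.
Area = (13 × 10) / 2 = 65.

65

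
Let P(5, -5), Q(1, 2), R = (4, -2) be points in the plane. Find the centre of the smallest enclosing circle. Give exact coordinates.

(3, -1.5)

Side lengths²: PQ² = 65, PR² = 10, QR² = 25.
Since PQ² = 65 ≥ 25 + 10 = 35, the angle opposite PQ is not acute, so the smallest enclosing circle has PQ as diameter.
Centre = midpoint of PQ = (3, -1.5), r² = 65/4 = 16.25.
Centre = (3, -1.5).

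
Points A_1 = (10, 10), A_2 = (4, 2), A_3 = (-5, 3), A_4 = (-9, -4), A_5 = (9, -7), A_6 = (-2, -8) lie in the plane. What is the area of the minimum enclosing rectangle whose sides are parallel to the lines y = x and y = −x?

In coordinates u = x + y, v = x − y the rectangle is axis-aligned; the map (x,y)→(u,v) scales areas by 2.
u-values: 20, 6, -2, -13, 2, -10; range = 20 − (-13) = 33.
v-values: 0, 2, -8, -5, 16, 6; range = 16 − (-8) = 24.
Area = (33 × 24) / 2 = 396.

396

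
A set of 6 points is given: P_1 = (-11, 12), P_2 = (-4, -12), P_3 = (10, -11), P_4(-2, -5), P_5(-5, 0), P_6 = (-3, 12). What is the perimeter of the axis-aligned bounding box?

90

Width = max x − min x = 10 − (-11) = 21.
Height = max y − min y = 12 − (-12) = 24.
Perimeter = 2(21 + 24) = 90.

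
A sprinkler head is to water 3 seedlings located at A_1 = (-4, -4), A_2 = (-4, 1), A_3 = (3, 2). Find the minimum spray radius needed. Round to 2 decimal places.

Side lengths²: A_1A_2² = 25, A_1A_3² = 85, A_2A_3² = 50.
Since A_1A_3² = 85 ≥ 50 + 25 = 75, the angle opposite A_1A_3 is not acute, so the smallest enclosing circle has A_1A_3 as diameter.
Centre = midpoint of A_1A_3 = (-0.5, -1), r² = 85/4 = 21.25.
r = √(21.25) ≈ 4.61.

4.61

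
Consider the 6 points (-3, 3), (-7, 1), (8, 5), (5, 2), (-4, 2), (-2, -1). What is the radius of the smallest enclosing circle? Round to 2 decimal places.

7.76

The farthest pair is (-7, 1)–(8, 5) with squared distance 241. The circle on this segment as diameter has centre (0.5, 3) and r² = 241/4 = 60.25.
Check (-3, 3): distance² to centre = 12.25 ≤ 60.25, so it lies inside.
All remaining points lie in this disk, and no smaller disk contains both endpoints, so this is the minimum enclosing circle.
r = √(60.25) ≈ 7.76.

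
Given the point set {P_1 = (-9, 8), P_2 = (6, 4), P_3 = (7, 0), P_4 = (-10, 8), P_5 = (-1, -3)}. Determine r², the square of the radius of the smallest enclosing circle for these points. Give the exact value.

By Welzl's lemma the MEC is supported by two points (diametrically opposite) or three points (on a circumcircle).
The farthest pair is P_3–P_4 with squared distance 353. The circle on this segment as diameter has centre (-1.5, 4) and r² = 353/4 = 88.25.
Check P_1: distance² to centre = 72.25 ≤ 88.25, so it lies inside.
All remaining points lie in this disk, and no smaller disk contains both endpoints, so this is the minimum enclosing circle.

88.25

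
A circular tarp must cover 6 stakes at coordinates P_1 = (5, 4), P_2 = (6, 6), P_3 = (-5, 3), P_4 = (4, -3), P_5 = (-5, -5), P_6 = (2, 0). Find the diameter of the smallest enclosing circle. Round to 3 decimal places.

The minimum enclosing circle of a finite set is fixed by two of the points (as a diameter) or three (as a circumcircle).
The farthest pair is P_2–P_5 with squared distance 242. The circle on this segment as diameter has centre (0.5, 0.5) and r² = 242/4 = 60.5.
Check P_1: distance² to centre = 32.5 ≤ 60.5, so it lies inside.
All remaining points lie in this disk, and no smaller disk contains both endpoints, so this is the minimum enclosing circle.
Diameter = 2r = 2√(60.5) ≈ 15.556.

15.556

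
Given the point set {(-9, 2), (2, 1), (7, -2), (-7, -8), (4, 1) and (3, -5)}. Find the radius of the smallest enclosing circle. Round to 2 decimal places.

The minimum enclosing circle is determined by three boundary points: (-9, 2), (7, -2), (-7, -8).
Their circumcentre is (-27/19, -32/19) with r² = 25636/361.
The farthest remaining point (4, 1) is at distance² 13210/361 ≤ 25636/361.
r = √(25636/361) ≈ 8.43.

8.43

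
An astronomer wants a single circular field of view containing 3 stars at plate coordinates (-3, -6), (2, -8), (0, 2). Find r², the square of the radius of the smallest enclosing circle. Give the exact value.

Call the three points A, B, C in the order given.
Side lengths²: AB² = 29, AC² = 73, BC² = 104.
Since BC² = 104 ≥ 73 + 29 = 102, the angle opposite BC is not acute, so the smallest enclosing circle has BC as diameter.
Centre = midpoint of BC = (1, -3), r² = 104/4 = 26.

26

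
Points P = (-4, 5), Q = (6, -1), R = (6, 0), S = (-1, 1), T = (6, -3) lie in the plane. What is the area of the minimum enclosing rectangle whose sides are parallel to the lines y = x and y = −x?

In coordinates u = x + y, v = x − y the rectangle is axis-aligned; the map (x,y)→(u,v) scales areas by 2.
u-values: 1, 5, 6, 0, 3; range = 6 − 0 = 6.
v-values: -9, 7, 6, -2, 9; range = 9 − (-9) = 18.
Area = (6 × 18) / 2 = 54.

54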